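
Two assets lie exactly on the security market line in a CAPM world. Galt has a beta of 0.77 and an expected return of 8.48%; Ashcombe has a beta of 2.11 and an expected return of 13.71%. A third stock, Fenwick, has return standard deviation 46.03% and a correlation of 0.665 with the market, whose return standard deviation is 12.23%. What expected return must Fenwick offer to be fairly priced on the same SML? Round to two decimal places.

15.24%

MRP = (13.71% − 8.48%) / (2.11 − 0.77) = 3.9030%
R_f = 8.48% − 0.77 × 3.9030% = 5.4747%
β_Fenwick = ρ·σ_i/σ_m = 0.665 × 46.03 / 12.23 = 2.5029
E(R_Fenwick) = R_f + β × MRP = 5.4747% + 2.5029 × 3.9030% = 15.24%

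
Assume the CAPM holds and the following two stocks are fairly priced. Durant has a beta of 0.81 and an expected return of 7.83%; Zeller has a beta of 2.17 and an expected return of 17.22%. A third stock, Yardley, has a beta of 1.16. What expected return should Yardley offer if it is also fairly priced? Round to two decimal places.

10.25%

MRP (SML slope) = (17.22% − 7.83%) / (2.17 − 0.81) = 9.39% / 1.36 = 6.9044%
R_f (intercept) = 7.83% − 0.81 × 6.9044% = 2.2374%
E(R_Yardley) = R_f + β × MRP = 2.2374% + 1.16 × 6.9044% = 10.25%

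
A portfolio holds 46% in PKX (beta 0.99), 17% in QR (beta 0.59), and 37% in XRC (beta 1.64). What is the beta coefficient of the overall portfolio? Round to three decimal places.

1.163

β_P = Σ w_i β_i = 0.46×0.99 + 0.17×0.59 + 0.37×1.64 = 1.1625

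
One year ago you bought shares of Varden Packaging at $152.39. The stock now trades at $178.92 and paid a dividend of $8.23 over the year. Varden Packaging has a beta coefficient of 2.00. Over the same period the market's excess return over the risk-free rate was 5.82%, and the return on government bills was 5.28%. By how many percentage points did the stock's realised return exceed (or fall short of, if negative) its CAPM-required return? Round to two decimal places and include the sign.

+5.89%

Realised HPR = (P1 + D1 − P0) / P0 = (178.92 + 8.23 − 152.39) / 152.39 = 34.76 / 152.39 = 22.8099%
CAPM required = R_f + β·MRP = 5.28% + 2.00 × 5.82% = 16.9200%
α = realised − required = 22.8099% − 16.9200% = +5.89%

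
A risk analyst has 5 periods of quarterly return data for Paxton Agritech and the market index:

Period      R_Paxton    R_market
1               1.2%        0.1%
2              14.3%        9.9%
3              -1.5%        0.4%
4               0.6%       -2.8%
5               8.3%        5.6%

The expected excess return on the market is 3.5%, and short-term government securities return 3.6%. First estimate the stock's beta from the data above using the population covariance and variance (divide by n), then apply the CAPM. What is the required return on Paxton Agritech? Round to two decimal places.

Mean R_i = (1.2 + 14.3 − 1.5 + 0.6 + 8.3) / 5 = 4.5800%
Mean R_m = (0.1 + 9.9 + 0.4 − 2.8 + 5.6) / 5 = 2.6400%
Σ(R_i − R̄_i)(R_m − R̄_m) = 125.4340  ⇒  Cov = 125.4340 / 5 = 25.0868
Σ(R_m − R̄_m)² = 102.5320  ⇒  Var(R_m) = 102.5320 / 5 = 20.5064
β = Cov / Var(R_m) = 25.0868 / 20.5064 = 1.2234
E(R) = R_f + β × MRP = 3.6% + 1.2234 × 3.5% = 7.88%

7.88%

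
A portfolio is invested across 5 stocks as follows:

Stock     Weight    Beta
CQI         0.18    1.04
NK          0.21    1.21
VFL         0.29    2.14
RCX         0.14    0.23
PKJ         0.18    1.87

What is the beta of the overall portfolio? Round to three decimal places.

1.431

β_P = Σ w_i β_i = 0.18×1.04 + 0.21×1.21 + 0.29×2.14 + 0.14×0.23 + 0.18×1.87 = 1.4307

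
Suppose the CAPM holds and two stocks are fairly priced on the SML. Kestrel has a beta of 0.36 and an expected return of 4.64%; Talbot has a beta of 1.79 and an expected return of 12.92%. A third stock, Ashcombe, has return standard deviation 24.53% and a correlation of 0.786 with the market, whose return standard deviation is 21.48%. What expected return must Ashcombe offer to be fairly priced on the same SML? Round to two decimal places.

7.75%

MRP = (12.92% − 4.64%) / (1.79 − 0.36) = 5.7902%
R_f = 4.64% − 0.36 × 5.7902% = 2.5555%
β_Ashcombe = ρ·σ_i/σ_m = 0.786 × 24.53 / 21.48 = 0.8976
E(R_Ashcombe) = R_f + β × MRP = 2.5555% + 0.8976 × 5.7902% = 7.75%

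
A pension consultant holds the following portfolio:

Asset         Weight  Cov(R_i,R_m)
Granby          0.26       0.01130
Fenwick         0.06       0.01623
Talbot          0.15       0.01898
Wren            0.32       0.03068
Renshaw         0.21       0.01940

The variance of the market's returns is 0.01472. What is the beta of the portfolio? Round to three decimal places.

β_Granby = 0.01130 / 0.01472 = 0.7677
β_Fenwick = 0.01623 / 0.01472 = 1.1026
β_Talbot = 0.01898 / 0.01472 = 1.2894
β_Wren = 0.03068 / 0.01472 = 2.0842
β_Renshaw = 0.01940 / 0.01472 = 1.3179
β_P = Σ w_i β_i = 0.26×0.7677 + 0.06×1.1026 + 0.15×1.2894 + 0.32×2.0842 + 0.21×1.3179 = 1.4029

1.403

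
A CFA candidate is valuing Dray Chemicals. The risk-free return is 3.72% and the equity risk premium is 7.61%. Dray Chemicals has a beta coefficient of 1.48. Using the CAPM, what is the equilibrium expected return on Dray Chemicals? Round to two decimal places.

E(R) = R_f + β × MRP = 3.72% + 1.48 × 7.61% = 14.98%

14.98%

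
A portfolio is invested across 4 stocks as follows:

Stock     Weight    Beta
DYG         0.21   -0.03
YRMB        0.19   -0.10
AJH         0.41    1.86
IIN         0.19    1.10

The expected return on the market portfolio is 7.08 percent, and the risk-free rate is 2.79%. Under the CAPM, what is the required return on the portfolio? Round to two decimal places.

6.85%

β_P = Σ w_i β_i = 0.21×-0.03 + 0.19×-0.10 + 0.41×1.86 + 0.19×1.10 = 0.9463
MRP = 7.08% − 2.79% = 4.29%
E(R_P) = R_f + β_P × MRP = 2.79% + 0.9463 × 4.29% = 6.85%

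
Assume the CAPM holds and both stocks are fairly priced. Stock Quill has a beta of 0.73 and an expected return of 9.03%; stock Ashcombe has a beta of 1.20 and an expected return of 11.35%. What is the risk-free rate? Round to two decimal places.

Both satisfy E(R) = R_f + β·MRP, so the slope of the SML is
MRP = (11.35% − 9.03%) / (1.20 − 0.73) = 2.32% / 0.47 = 4.9362%
R_f = E(R_Quill) − β_Quill·MRP = 9.03% − 0.73 × 4.9362% = 5.4266%

5.43%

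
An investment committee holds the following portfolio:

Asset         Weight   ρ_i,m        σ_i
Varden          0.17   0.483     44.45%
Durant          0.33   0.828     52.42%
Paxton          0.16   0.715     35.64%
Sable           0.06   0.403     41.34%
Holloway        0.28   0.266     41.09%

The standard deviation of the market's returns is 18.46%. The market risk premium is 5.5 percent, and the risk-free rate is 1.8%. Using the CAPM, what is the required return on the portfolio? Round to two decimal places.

9.58%

β_Varden = 0.483 × 44.45% / 18.46% = 1.1630
β_Durant = 0.828 × 52.42% / 18.46% = 2.3512
β_Paxton = 0.715 × 35.64% / 18.46% = 1.3804
β_Sable = 0.403 × 41.34% / 18.46% = 0.9025
β_Holloway = 0.266 × 41.09% / 18.46% = 0.5921
β_P = Σ w_i β_i = 0.17×1.1630 + 0.33×2.3512 + 0.16×1.3804 + 0.06×0.9025 + 0.28×0.5921 = 1.4144
E(R_P) = R_f + β_P × MRP = 1.8% + 1.4144 × 5.5% = 9.58%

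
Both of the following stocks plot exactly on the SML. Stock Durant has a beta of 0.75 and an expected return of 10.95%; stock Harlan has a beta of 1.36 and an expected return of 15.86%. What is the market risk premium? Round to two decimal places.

Both satisfy E(R) = R_f + β·MRP, so the slope of the SML is
MRP = (15.86% − 10.95%) / (1.36 − 0.75) = 4.91% / 0.61 = 8.0492%

8.05%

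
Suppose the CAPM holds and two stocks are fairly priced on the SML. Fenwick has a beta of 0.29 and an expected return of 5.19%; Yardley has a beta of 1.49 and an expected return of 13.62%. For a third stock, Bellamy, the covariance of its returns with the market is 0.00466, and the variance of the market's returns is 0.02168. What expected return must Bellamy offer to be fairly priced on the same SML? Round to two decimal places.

MRP = (13.62% − 5.19%) / (1.49 − 0.29) = 7.0250%
R_f = 5.19% − 0.29 × 7.0250% = 3.1528%
β_Bellamy = Cov / Var(R_m) = 0.00466 / 0.02168 = 0.2149
E(R_Bellamy) = R_f + β × MRP = 3.1528% + 0.2149 × 7.0250% = 4.66%

4.66%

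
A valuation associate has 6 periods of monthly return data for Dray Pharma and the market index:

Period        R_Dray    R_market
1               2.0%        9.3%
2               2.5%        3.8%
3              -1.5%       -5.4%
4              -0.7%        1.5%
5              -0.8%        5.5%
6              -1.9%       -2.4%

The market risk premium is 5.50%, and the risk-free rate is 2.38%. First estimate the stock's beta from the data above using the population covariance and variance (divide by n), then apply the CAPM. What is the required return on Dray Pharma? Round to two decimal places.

3.77%

Mean R_i = (2.0 + 2.5 − 1.5 − 0.7 − 0.8 − 1.9) / 6 = -0.0667%
Mean R_m = (9.3 + 3.8 − 5.4 + 1.5 + 5.5 − 2.4) / 6 = 2.0500%
Σ(R_i − R̄_i)(R_m − R̄_m) = 36.1300  ⇒  Cov = 36.1300 / 6 = 6.0217
Σ(R_m − R̄_m)² = 143.1350  ⇒  Var(R_m) = 143.1350 / 6 = 23.8558
β = Cov / Var(R_m) = 6.0217 / 23.8558 = 0.2524
E(R) = R_f + β × MRP = 2.38% + 0.2524 × 5.50% = 3.77%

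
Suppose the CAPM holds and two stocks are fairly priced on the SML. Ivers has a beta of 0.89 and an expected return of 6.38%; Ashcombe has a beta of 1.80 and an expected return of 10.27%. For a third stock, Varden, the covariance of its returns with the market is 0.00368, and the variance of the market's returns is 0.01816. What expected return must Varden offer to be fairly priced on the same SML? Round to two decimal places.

MRP = (10.27% − 6.38%) / (1.80 − 0.89) = 4.2747%
R_f = 6.38% − 0.89 × 4.2747% = 2.5755%
β_Varden = Cov / Var(R_m) = 0.00368 / 0.01816 = 0.2026
E(R_Varden) = R_f + β × MRP = 2.5755% + 0.2026 × 4.2747% = 3.44%

3.44%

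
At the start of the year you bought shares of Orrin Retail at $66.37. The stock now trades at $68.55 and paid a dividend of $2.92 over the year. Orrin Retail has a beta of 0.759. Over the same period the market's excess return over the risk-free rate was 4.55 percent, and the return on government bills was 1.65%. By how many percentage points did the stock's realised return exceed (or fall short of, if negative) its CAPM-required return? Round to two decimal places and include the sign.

Realised HPR = (P1 + D1 − P0) / P0 = (68.55 + 2.92 − 66.37) / 66.37 = 5.10 / 66.37 = 7.6842%
CAPM required = R_f + β·MRP = 1.65% + 0.759 × 4.55% = 5.10345%
α = realised − required = 7.6842% − 5.10345% = +2.58%

+2.58%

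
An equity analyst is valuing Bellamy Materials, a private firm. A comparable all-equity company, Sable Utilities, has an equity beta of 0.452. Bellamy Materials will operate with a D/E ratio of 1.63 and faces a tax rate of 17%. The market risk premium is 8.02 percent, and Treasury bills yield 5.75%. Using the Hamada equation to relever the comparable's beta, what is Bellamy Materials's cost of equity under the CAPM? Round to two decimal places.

14.28%

β_L = β_U × [1 + (1 − t)(D/E)] = 0.452 × [1 + (1 − 0.17) × 1.63]
    = 0.452 × [1 + 0.83 × 1.63] = 0.452 × 2.3529 = 1.0635
E(R) = R_f + β_L × MRP = 5.75% + 1.0635 × 8.02% = 14.28%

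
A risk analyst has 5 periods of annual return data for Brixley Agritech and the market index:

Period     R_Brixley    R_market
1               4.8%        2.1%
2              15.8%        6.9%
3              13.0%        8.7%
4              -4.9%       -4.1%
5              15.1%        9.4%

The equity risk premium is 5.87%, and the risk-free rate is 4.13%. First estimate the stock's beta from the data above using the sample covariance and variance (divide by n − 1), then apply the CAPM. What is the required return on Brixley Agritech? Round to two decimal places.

13.03%

Mean R_i = (4.8 + 15.8 + 13.0 − 4.9 + 15.1) / 5 = 8.7600%
Mean R_m = (2.1 + 6.9 + 8.7 − 4.1 + 9.4) / 5 = 4.6000%
Σ(R_i − R̄_i)(R_m − R̄_m) = 192.7500  ⇒  Cov = 192.7500 / 4 = 48.1875
Σ(R_m − R̄_m)² = 127.0800  ⇒  Var(R_m) = 127.0800 / 4 = 31.7700
β = Cov / Var(R_m) = 48.1875 / 31.7700 = 1.5168
E(R) = R_f + β × MRP = 4.13% + 1.5168 × 5.87% = 13.03%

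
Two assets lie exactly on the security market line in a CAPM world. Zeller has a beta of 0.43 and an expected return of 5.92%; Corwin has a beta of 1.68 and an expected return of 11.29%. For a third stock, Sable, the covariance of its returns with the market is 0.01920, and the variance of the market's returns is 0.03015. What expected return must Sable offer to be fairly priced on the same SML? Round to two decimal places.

6.81%

MRP = (11.29% − 5.92%) / (1.68 − 0.43) = 4.2960%
R_f = 5.92% − 0.43 × 4.2960% = 4.0727%
β_Sable = Cov / Var(R_m) = 0.01920 / 0.03015 = 0.6368
E(R_Sable) = R_f + β × MRP = 4.0727% + 0.6368 × 4.2960% = 6.81%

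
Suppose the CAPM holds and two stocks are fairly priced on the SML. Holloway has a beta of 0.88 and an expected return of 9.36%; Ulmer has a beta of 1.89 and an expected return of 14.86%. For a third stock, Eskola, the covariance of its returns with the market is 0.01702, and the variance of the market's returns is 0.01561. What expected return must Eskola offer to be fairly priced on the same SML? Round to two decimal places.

MRP = (14.86% − 9.36%) / (1.89 − 0.88) = 5.4455%
R_f = 9.36% − 0.88 × 5.4455% = 4.5680%
β_Eskola = Cov / Var(R_m) = 0.01702 / 0.01561 = 1.0903
E(R_Eskola) = R_f + β × MRP = 4.5680% + 1.0903 × 5.4455% = 10.51%

10.51%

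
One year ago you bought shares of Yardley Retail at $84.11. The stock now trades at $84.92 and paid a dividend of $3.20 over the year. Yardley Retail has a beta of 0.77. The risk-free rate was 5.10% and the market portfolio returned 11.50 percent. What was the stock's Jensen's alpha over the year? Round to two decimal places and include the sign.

-5.26%

Realised HPR = (P1 + D1 − P0) / P0 = (84.92 + 3.20 − 84.11) / 84.11 = 4.01 / 84.11 = 4.7676%
MRP = 11.50% − 5.10% = 6.40%
CAPM required = R_f + β·MRP = 5.10% + 0.77 × 6.40% = 10.0280%
α = realised − required = 4.7676% − 10.0280% = -5.26%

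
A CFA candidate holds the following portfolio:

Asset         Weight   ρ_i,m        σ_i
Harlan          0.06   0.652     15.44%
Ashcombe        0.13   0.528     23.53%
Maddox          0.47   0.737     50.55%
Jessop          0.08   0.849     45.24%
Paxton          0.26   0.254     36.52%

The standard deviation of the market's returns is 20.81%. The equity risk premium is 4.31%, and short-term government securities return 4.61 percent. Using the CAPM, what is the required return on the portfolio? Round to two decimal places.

β_Harlan = 0.652 × 15.44% / 20.81% = 0.4838
β_Ashcombe = 0.528 × 23.53% / 20.81% = 0.5970
β_Maddox = 0.737 × 50.55% / 20.81% = 1.7903
β_Jessop = 0.849 × 45.24% / 20.81% = 1.8457
β_Paxton = 0.254 × 36.52% / 20.81% = 0.4458
β_P = Σ w_i β_i = 0.06×0.4838 + 0.13×0.5970 + 0.47×1.7903 + 0.08×1.8457 + 0.26×0.4458 = 1.2116
E(R_P) = R_f + β_P × MRP = 4.61% + 1.2116 × 4.31% = 9.83%

9.83%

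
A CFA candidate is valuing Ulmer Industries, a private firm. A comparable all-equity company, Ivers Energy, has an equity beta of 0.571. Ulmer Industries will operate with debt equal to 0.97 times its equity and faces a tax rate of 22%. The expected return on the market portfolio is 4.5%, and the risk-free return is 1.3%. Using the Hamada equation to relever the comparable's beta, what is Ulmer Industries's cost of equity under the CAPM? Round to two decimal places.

4.51%

β_L = β_U × [1 + (1 − t)(D/E)] = 0.571 × [1 + (1 − 0.22) × 0.97]
    = 0.571 × [1 + 0.78 × 0.97] = 0.571 × 1.7566 = 1.0030
MRP = 4.5% − 1.3% = 3.20%
E(R) = R_f + β_L × MRP = 1.3% + 1.0030 × 3.2% = 4.51%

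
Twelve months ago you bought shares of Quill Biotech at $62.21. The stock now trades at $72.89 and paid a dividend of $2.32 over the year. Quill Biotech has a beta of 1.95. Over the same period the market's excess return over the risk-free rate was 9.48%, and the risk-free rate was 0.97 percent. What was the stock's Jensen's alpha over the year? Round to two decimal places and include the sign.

+1.44%

Realised HPR = (P1 + D1 − P0) / P0 = (72.89 + 2.32 − 62.21) / 62.21 = 13.00 / 62.21 = 20.8970%
CAPM required = R_f + β·MRP = 0.97% + 1.95 × 9.48% = 19.4560%
α = realised − required = 20.8970% − 19.4560% = +1.44%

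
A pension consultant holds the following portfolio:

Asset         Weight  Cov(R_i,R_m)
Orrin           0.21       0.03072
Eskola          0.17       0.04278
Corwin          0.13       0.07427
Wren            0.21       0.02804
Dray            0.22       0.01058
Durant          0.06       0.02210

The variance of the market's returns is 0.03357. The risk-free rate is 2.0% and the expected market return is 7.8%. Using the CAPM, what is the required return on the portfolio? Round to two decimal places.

β_Orrin = 0.03072 / 0.03357 = 0.9151
β_Eskola = 0.04278 / 0.03357 = 1.2744
β_Corwin = 0.07427 / 0.03357 = 2.2124
β_Wren = 0.02804 / 0.03357 = 0.8353
β_Dray = 0.01058 / 0.03357 = 0.3152
β_Durant = 0.02210 / 0.03357 = 0.6583
β_P = Σ w_i β_i = 0.21×0.9151 + 0.17×1.2744 + 0.13×2.2124 + 0.21×0.8353 + 0.22×0.3152 + 0.06×0.6583 = 0.9807
MRP = 7.8% − 2.0% = 5.80%
E(R_P) = R_f + β_P × MRP = 2.0% + 0.9807 × 5.8% = 7.69%

7.69%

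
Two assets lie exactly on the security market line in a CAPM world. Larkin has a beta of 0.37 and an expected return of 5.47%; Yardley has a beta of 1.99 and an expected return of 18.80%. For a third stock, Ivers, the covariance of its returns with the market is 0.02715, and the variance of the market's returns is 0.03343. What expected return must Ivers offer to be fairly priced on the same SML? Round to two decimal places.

9.11%

MRP = (18.80% − 5.47%) / (1.99 − 0.37) = 8.2284%
R_f = 5.47% − 0.37 × 8.2284% = 2.4255%
β_Ivers = Cov / Var(R_m) = 0.02715 / 0.03343 = 0.8121
E(R_Ivers) = R_f + β × MRP = 2.4255% + 0.8121 × 8.2284% = 9.11%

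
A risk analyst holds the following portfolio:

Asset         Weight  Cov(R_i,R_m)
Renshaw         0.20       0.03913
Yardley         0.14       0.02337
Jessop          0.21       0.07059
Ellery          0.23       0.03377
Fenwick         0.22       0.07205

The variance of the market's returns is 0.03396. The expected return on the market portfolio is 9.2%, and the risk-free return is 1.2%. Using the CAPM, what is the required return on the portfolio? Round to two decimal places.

12.87%

β_Renshaw = 0.03913 / 0.03396 = 1.1522
β_Yardley = 0.02337 / 0.03396 = 0.6882
β_Jessop = 0.07059 / 0.03396 = 2.0786
β_Ellery = 0.03377 / 0.03396 = 0.9944
β_Fenwick = 0.07205 / 0.03396 = 2.1216
β_P = Σ w_i β_i = 0.20×1.1522 + 0.14×0.6882 + 0.21×2.0786 + 0.23×0.9944 + 0.22×2.1216 = 1.4588
MRP = 9.2% − 1.2% = 8.00%
E(R_P) = R_f + β_P × MRP = 1.2% + 1.4588 × 8.0% = 12.87%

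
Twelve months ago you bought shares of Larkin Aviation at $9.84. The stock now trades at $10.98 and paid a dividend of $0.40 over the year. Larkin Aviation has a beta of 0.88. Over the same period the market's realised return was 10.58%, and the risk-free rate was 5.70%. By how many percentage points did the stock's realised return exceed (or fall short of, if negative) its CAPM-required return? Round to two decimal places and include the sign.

Realised HPR = (P1 + D1 − P0) / P0 = (10.98 + 0.40 − 9.84) / 9.84 = 1.54 / 9.84 = 15.6504%
MRP = 10.58% − 5.70% = 4.88%
CAPM required = R_f + β·MRP = 5.70% + 0.88 × 4.88% = 9.9944%
α = realised − required = 15.6504% − 9.9944% = +5.66%

+5.66%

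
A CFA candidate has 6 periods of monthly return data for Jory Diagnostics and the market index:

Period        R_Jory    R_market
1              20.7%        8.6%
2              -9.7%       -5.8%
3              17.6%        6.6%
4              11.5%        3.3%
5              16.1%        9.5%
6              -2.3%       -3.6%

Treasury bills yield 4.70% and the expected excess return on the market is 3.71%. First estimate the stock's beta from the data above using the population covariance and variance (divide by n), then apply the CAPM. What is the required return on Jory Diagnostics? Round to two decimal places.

Mean R_i = (20.7 − 9.7 + 17.6 + 11.5 + 16.1 − 2.3) / 6 = 8.9833%
Mean R_m = (8.6 − 5.8 + 6.6 + 3.3 + 9.5 − 3.6) / 6 = 3.1000%
Σ(R_i − R̄_i)(R_m − R̄_m) = 382.5300  ⇒  Cov = 382.5300 / 6 = 63.7550
Σ(R_m − R̄_m)² = 207.6000  ⇒  Var(R_m) = 207.6000 / 6 = 34.6000
β = Cov / Var(R_m) = 63.7550 / 34.6000 = 1.8426
E(R) = R_f + β × MRP = 4.70% + 1.8426 × 3.71% = 11.54%

11.54%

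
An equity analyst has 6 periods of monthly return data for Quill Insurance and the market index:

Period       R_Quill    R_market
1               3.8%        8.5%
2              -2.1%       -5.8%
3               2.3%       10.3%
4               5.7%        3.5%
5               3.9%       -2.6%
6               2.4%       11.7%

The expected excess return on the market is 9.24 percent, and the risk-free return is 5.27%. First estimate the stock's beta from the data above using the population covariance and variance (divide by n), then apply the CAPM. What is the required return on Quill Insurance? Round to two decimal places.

Mean R_i = (3.8 − 2.1 + 2.3 + 5.7 + 3.9 + 2.4) / 6 = 2.6667%
Mean R_m = (8.5 − 5.8 + 10.3 + 3.5 − 2.6 + 11.7) / 6 = 4.2667%
Σ(R_i − R̄_i)(R_m − R̄_m) = 37.7933  ⇒  Cov = 37.7933 / 6 = 6.2989
Σ(R_m − R̄_m)² = 258.6533  ⇒  Var(R_m) = 258.6533 / 6 = 43.1089
β = Cov / Var(R_m) = 6.2989 / 43.1089 = 0.1461
E(R) = R_f + β × MRP = 5.27% + 0.1461 × 9.24% = 6.62%

6.62%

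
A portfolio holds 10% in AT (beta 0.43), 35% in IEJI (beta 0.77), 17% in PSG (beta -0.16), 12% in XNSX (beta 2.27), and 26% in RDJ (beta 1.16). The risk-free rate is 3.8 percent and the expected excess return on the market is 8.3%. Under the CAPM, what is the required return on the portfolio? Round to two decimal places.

β_P = Σ w_i β_i = 0.10×0.43 + 0.35×0.77 + 0.17×-0.16 + 0.12×2.27 + 0.26×1.16 = 0.8593
E(R_P) = R_f + β_P × MRP = 3.8% + 0.8593 × 8.3% = 10.93%

10.93%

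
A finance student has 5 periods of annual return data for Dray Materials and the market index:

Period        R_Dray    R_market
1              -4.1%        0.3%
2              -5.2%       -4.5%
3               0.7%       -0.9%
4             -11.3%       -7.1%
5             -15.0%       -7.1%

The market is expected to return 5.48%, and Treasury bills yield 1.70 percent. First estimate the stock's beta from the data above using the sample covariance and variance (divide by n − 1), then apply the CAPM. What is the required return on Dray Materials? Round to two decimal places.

7.56%

Mean R_i = (-4.1 − 5.2 + 0.7 − 11.3 − 15.0) / 5 = -6.9800%
Mean R_m = (0.3 − 4.5 − 0.9 − 7.1 − 7.1) / 5 = -3.8600%
Σ(R_i − R̄_i)(R_m − R̄_m) = 73.5560  ⇒  Cov = 73.5560 / 4 = 18.3890
Σ(R_m − R̄_m)² = 47.4720  ⇒  Var(R_m) = 47.4720 / 4 = 11.8680
β = Cov / Var(R_m) = 18.3890 / 11.8680 = 1.5495
MRP = 5.48% − 1.70% = 3.78%
E(R) = R_f + β × MRP = 1.70% + 1.5495 × 3.78% = 7.56%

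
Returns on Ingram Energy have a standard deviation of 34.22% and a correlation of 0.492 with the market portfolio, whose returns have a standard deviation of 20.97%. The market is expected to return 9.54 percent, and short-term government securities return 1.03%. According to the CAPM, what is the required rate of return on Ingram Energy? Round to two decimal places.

7.86%

β = ρ × σ_i / σ_m = 0.492 × 34.22% / 20.97% = 0.8029
MRP = 9.54% − 1.03% = 8.51%
E(R) = 1.03% + 0.8029 × 8.51% = 7.86%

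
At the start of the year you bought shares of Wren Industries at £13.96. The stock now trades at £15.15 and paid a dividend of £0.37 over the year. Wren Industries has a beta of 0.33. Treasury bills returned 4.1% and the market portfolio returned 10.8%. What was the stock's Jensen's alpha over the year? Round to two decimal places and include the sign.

+4.86%

Realised HPR = (P1 + D1 − P0) / P0 = (15.15 + 0.37 − 13.96) / 13.96 = 1.56 / 13.96 = 11.1748%
MRP = 10.8% − 4.1% = 6.70%
CAPM required = R_f + β·MRP = 4.1% + 0.33 × 6.7% = 6.3110%
α = realised − required = 11.1748% − 6.3110% = +4.86%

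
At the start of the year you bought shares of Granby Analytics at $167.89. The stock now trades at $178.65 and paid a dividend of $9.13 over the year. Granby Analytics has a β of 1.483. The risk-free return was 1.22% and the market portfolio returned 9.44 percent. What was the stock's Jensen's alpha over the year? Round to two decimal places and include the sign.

Realised HPR = (P1 + D1 − P0) / P0 = (178.65 + 9.13 − 167.89) / 167.89 = 19.89 / 167.89 = 11.8470%
MRP = 9.44% − 1.22% = 8.22%
CAPM required = R_f + β·MRP = 1.22% + 1.483 × 8.22% = 13.41026%
α = realised − required = 11.8470% − 13.41026% = -1.56%

-1.56%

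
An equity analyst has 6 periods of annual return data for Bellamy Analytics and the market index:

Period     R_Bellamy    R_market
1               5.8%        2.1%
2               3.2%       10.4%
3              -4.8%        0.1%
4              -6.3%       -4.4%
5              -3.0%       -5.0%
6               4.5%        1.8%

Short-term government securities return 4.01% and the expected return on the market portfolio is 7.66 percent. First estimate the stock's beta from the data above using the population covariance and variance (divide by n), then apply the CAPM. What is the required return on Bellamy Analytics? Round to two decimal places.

6.26%

Mean R_i = (5.8 + 3.2 − 4.8 − 6.3 − 3.0 + 4.5) / 6 = -0.1000%
Mean R_m = (2.1 + 10.4 + 0.1 − 4.4 − 5.0 + 1.8) / 6 = 0.8333%
Σ(R_i − R̄_i)(R_m − R̄_m) = 96.3000  ⇒  Cov = 96.3000 / 6 = 16.0500
Σ(R_m − R̄_m)² = 156.0133  ⇒  Var(R_m) = 156.0133 / 6 = 26.0022
β = Cov / Var(R_m) = 16.0500 / 26.0022 = 0.6173
MRP = 7.66% − 4.01% = 3.65%
E(R) = R_f + β × MRP = 4.01% + 0.6173 × 3.65% = 6.26%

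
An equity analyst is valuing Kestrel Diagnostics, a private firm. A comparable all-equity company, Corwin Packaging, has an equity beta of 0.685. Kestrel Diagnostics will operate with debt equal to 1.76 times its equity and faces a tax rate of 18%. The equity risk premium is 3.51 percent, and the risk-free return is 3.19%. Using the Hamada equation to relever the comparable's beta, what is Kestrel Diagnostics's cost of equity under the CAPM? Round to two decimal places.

β_L = β_U × [1 + (1 − t)(D/E)] = 0.685 × [1 + (1 − 0.18) × 1.76]
    = 0.685 × [1 + 0.82 × 1.76] = 0.685 × 2.4432 = 1.6736
E(R) = R_f + β_L × MRP = 3.19% + 1.6736 × 3.51% = 9.06%

9.06%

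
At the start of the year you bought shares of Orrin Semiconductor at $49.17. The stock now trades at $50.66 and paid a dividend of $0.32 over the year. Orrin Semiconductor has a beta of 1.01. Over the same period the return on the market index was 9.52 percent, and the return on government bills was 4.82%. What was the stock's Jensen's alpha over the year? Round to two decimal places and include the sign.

Realised HPR = (P1 + D1 − P0) / P0 = (50.66 + 0.32 − 49.17) / 49.17 = 1.81 / 49.17 = 3.6811%
MRP = 9.52% − 4.82% = 4.70%
CAPM required = R_f + β·MRP = 4.82% + 1.01 × 4.70% = 9.5670%
α = realised − required = 3.6811% − 9.5670% = -5.89%

-5.89%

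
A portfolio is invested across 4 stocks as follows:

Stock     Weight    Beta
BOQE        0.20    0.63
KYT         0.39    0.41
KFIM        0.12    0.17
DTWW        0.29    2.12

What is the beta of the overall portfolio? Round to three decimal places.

β_P = Σ w_i β_i = 0.20×0.63 + 0.39×0.41 + 0.12×0.17 + 0.29×2.12 = 0.9211

0.921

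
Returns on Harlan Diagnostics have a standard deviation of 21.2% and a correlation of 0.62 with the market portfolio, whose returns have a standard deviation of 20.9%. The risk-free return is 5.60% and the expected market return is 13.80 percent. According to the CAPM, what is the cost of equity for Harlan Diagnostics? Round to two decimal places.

10.76%

β = ρ × σ_i / σ_m = 0.62 × 21.2% / 20.9% = 0.6289
MRP = 13.80% − 5.60% = 8.20%
E(R) = 5.60% + 0.6289 × 8.20% = 10.76%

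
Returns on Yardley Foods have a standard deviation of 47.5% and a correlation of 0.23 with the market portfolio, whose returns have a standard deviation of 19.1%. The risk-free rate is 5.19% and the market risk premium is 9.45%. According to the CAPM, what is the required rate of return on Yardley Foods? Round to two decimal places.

10.60%

β = ρ × σ_i / σ_m = 0.23 × 47.5% / 19.1% = 0.5720
E(R) = 5.19% + 0.5720 × 9.45% = 10.60%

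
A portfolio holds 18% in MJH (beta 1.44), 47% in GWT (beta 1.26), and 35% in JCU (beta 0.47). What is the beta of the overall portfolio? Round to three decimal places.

1.016

β_P = Σ w_i β_i = 0.18×1.44 + 0.47×1.26 + 0.35×0.47 = 1.0159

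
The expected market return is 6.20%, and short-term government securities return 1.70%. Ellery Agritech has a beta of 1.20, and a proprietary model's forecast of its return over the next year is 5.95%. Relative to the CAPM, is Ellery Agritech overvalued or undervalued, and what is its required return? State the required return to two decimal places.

MRP = 6.20% − 1.70% = 4.50%
Required return = R_f + β·MRP = 1.70% + 1.20 × 4.50% = 7.10%
Forecast 5.95% < required 7.10% → the stock plots below the SML → overvalued.

Overvalued; required return 7.10%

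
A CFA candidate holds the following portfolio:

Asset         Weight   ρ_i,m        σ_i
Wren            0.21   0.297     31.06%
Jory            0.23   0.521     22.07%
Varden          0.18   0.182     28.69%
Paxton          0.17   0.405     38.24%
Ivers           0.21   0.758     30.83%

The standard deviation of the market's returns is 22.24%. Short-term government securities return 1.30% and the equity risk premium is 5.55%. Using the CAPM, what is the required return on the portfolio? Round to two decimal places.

β_Wren = 0.297 × 31.06% / 22.24% = 0.4148
β_Jory = 0.521 × 22.07% / 22.24% = 0.5170
β_Varden = 0.182 × 28.69% / 22.24% = 0.2348
β_Paxton = 0.405 × 38.24% / 22.24% = 0.6964
β_Ivers = 0.758 × 30.83% / 22.24% = 1.0508
β_P = Σ w_i β_i = 0.21×0.4148 + 0.23×0.5170 + 0.18×0.2348 + 0.17×0.6964 + 0.21×1.0508 = 0.5873
E(R_P) = R_f + β_P × MRP = 1.30% + 0.5873 × 5.55% = 4.56%

4.56%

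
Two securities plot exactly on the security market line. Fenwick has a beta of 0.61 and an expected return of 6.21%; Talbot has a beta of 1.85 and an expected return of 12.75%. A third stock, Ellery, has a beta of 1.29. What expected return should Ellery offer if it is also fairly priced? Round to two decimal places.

MRP (SML slope) = (12.75% − 6.21%) / (1.85 − 0.61) = 6.54% / 1.24 = 5.2742%
R_f (intercept) = 6.21% − 0.61 × 5.2742% = 2.9927%
E(R_Ellery) = R_f + β × MRP = 2.9927% + 1.29 × 5.2742% = 9.80%

9.80%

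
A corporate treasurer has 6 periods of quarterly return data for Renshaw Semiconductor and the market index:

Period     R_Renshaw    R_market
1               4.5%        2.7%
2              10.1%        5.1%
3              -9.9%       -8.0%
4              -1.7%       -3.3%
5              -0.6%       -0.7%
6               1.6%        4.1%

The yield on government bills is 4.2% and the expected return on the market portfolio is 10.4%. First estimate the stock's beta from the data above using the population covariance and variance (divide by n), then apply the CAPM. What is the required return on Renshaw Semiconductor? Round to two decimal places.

11.88%

Mean R_i = (4.5 + 10.1 − 9.9 − 1.7 − 0.6 + 1.6) / 6 = 0.6667%
Mean R_m = (2.7 + 5.1 − 8.0 − 3.3 − 0.7 + 4.1) / 6 = -0.0167%
Σ(R_i − R̄_i)(R_m − R̄_m) = 155.5167  ⇒  Cov = 155.5167 / 6 = 25.9195
Σ(R_m − R̄_m)² = 125.4883  ⇒  Var(R_m) = 125.4883 / 6 = 20.9147
β = Cov / Var(R_m) = 25.9195 / 20.9147 = 1.2393
MRP = 10.4% − 4.2% = 6.20%
E(R) = R_f + β × MRP = 4.2% + 1.2393 × 6.2% = 11.88%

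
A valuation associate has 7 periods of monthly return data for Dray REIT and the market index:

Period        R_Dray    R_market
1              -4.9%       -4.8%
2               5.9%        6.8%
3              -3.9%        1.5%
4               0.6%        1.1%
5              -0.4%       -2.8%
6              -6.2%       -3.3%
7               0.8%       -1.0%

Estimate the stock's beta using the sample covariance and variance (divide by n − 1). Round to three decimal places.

0.834

Mean R_i = (-4.9 + 5.9 − 3.9 + 0.6 − 0.4 − 6.2 + 0.8) / 7 = -1.1571%
Mean R_m = (-4.8 + 6.8 + 1.5 + 1.1 − 2.8 − 3.3 − 1.0) / 7 = -0.3571%
Σ(R_i − R̄_i)(R_m − R̄_m) = 76.3371  ⇒  Cov = 76.3371 / 6 = 12.7229
Σ(R_m − R̄_m)² = 91.5771  ⇒  Var(R_m) = 91.5771 / 6 = 15.2629
β = Cov / Var(R_m) = 12.7229 / 15.2629 = 0.8336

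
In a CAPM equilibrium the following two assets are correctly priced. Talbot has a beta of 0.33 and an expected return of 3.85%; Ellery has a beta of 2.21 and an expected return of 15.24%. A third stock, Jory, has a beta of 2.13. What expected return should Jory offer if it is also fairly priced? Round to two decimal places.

14.76%

MRP (SML slope) = (15.24% − 3.85%) / (2.21 − 0.33) = 11.39% / 1.88 = 6.0585%
R_f (intercept) = 3.85% − 0.33 × 6.0585% = 1.8507%
E(R_Jory) = R_f + β × MRP = 1.8507% + 2.13 × 6.0585% = 14.76%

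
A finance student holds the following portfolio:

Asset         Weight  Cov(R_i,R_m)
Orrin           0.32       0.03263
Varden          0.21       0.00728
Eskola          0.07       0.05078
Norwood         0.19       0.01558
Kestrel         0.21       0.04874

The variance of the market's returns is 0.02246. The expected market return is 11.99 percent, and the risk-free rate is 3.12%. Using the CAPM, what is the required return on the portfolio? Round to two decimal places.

β_Orrin = 0.03263 / 0.02246 = 1.4528
β_Varden = 0.00728 / 0.02246 = 0.3241
β_Eskola = 0.05078 / 0.02246 = 2.2609
β_Norwood = 0.01558 / 0.02246 = 0.6937
β_Kestrel = 0.04874 / 0.02246 = 2.1701
β_P = Σ w_i β_i = 0.32×1.4528 + 0.21×0.3241 + 0.07×2.2609 + 0.19×0.6937 + 0.21×2.1701 = 1.2787
MRP = 11.99% − 3.12% = 8.87%
E(R_P) = R_f + β_P × MRP = 3.12% + 1.2787 × 8.87% = 14.46%

14.46%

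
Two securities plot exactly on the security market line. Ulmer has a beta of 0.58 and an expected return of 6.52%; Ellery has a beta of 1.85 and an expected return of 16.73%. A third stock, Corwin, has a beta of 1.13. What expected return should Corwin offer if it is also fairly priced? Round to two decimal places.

10.94%

MRP (SML slope) = (16.73% − 6.52%) / (1.85 − 0.58) = 10.21% / 1.27 = 8.0394%
R_f (intercept) = 6.52% − 0.58 × 8.0394% = 1.8571%
E(R_Corwin) = R_f + β × MRP = 1.8571% + 1.13 × 8.0394% = 10.94%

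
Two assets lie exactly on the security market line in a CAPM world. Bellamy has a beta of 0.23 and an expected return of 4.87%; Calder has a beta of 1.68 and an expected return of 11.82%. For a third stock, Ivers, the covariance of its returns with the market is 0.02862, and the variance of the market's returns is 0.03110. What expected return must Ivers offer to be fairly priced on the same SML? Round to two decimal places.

8.18%

MRP = (11.82% − 4.87%) / (1.68 − 0.23) = 4.7931%
R_f = 4.87% − 0.23 × 4.7931% = 3.7676%
β_Ivers = Cov / Var(R_m) = 0.02862 / 0.03110 = 0.9203
E(R_Ivers) = R_f + β × MRP = 3.7676% + 0.9203 × 4.7931% = 8.18%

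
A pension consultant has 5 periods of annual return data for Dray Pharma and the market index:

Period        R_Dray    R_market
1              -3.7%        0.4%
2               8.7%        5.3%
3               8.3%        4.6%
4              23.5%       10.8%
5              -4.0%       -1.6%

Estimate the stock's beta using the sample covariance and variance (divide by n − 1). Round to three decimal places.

2.324

Mean R_i = (-3.7 + 8.7 + 8.3 + 23.5 − 4.0) / 5 = 6.5600%
Mean R_m = (0.4 + 5.3 + 4.6 + 10.8 − 1.6) / 5 = 3.9000%
Σ(R_i − R̄_i)(R_m − R̄_m) = 215.0900  ⇒  Cov = 215.0900 / 4 = 53.7725
Σ(R_m − R̄_m)² = 92.5600  ⇒  Var(R_m) = 92.5600 / 4 = 23.1400
β = Cov / Var(R_m) = 53.7725 / 23.1400 = 2.3238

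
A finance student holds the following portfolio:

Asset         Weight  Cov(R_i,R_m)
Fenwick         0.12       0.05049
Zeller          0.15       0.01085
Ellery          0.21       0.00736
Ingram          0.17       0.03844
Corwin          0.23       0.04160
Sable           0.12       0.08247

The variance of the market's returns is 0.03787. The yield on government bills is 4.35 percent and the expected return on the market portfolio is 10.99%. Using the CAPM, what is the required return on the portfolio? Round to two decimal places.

β_Fenwick = 0.05049 / 0.03787 = 1.3332
β_Zeller = 0.01085 / 0.03787 = 0.2865
β_Ellery = 0.00736 / 0.03787 = 0.1943
β_Ingram = 0.03844 / 0.03787 = 1.0151
β_Corwin = 0.04160 / 0.03787 = 1.0985
β_Sable = 0.08247 / 0.03787 = 2.1777
β_P = Σ w_i β_i = 0.12×1.3332 + 0.15×0.2865 + 0.21×0.1943 + 0.17×1.0151 + 0.23×1.0985 + 0.12×2.1777 = 0.9303
MRP = 10.99% − 4.35% = 6.64%
E(R_P) = R_f + β_P × MRP = 4.35% + 0.9303 × 6.64% = 10.53%

10.53%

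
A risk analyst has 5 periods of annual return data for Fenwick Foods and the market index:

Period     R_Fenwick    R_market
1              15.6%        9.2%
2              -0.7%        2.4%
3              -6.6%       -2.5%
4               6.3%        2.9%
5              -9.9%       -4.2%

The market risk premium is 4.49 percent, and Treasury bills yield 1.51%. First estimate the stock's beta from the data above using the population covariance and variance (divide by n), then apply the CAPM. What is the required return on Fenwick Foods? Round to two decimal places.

10.08%

Mean R_i = (15.6 − 0.7 − 6.6 + 6.3 − 9.9) / 5 = 0.9400%
Mean R_m = (9.2 + 2.4 − 2.5 + 2.9 − 4.2) / 5 = 1.5600%
Σ(R_i − R̄_i)(R_m − R̄_m) = 210.8580  ⇒  Cov = 210.8580 / 5 = 42.1716
Σ(R_m − R̄_m)² = 110.5320  ⇒  Var(R_m) = 110.5320 / 5 = 22.1064
β = Cov / Var(R_m) = 42.1716 / 22.1064 = 1.9077
E(R) = R_f + β × MRP = 1.51% + 1.9077 × 4.49% = 10.08%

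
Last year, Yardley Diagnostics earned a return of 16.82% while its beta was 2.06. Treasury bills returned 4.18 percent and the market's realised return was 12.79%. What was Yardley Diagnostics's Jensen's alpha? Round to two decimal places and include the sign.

Market excess return = 12.79% − 4.18% = 8.61%
CAPM benchmark = R_f + β(R_m − R_f) = 4.18% + 2.06 × 8.61% = 21.9166%
α = actual − benchmark = 16.82% − 21.9166% = -5.10%

-5.10%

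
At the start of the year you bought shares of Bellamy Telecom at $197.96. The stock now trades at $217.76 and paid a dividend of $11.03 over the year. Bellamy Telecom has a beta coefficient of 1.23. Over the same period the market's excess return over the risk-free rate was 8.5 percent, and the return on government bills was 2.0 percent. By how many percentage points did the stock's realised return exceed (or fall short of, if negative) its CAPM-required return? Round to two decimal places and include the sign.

+3.12%

Realised HPR = (P1 + D1 − P0) / P0 = (217.76 + 11.03 − 197.96) / 197.96 = 30.83 / 197.96 = 15.5739%
CAPM required = R_f + β·MRP = 2.0% + 1.23 × 8.5% = 12.4550%
α = realised − required = 15.5739% − 12.4550% = +3.12%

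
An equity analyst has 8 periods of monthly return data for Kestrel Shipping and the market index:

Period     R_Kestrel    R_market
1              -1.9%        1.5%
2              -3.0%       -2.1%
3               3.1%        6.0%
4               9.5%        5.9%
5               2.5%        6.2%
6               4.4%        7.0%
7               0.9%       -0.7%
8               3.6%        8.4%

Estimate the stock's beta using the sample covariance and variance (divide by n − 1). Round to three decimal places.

Mean R_i = (-1.9 − 3.0 + 3.1 + 9.5 + 2.5 + 4.4 + 0.9 + 3.6) / 8 = 2.3875%
Mean R_m = (1.5 − 2.1 + 6.0 + 5.9 + 6.2 + 7.0 − 0.7 + 8.4) / 8 = 4.0250%
Σ(R_i − R̄_i)(R_m − R̄_m) = 77.1325  ⇒  Cov = 77.1325 / 7 = 11.0189
Σ(R_m − R̄_m)² = 106.3550  ⇒  Var(R_m) = 106.3550 / 7 = 15.1936
β = Cov / Var(R_m) = 11.0189 / 15.1936 = 0.7252

0.725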